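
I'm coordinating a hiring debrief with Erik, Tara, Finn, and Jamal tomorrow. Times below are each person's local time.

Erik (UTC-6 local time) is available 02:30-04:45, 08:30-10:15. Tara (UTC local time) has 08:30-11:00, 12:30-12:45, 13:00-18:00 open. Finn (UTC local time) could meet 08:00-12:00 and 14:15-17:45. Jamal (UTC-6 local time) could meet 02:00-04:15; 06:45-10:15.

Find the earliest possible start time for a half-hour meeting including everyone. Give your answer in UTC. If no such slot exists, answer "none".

08:30

Erik in UTC: 08:30-10:45, 14:30-16:15 (add 6h to convert from UTC-6).
Tara in UTC: 08:30-11:00, 12:30-12:45, 13:00-18:00.
Finn in UTC: 08:00-12:00, 14:15-17:45.
Jamal in UTC: 08:00-10:15, 12:45-16:15 (add 6h to convert from UTC-6).
Erik ∩ Tara: 08:30-10:45, 14:30-16:15.
Erik ∩ Tara ∩ Finn: 08:30-10:45, 14:30-16:15.
Erik ∩ Tara ∩ Finn ∩ Jamal: 08:30-10:15, 14:30-16:15.
The first common window of at least 30 minutes is 08:30-10:15, so the earliest start is 08:30.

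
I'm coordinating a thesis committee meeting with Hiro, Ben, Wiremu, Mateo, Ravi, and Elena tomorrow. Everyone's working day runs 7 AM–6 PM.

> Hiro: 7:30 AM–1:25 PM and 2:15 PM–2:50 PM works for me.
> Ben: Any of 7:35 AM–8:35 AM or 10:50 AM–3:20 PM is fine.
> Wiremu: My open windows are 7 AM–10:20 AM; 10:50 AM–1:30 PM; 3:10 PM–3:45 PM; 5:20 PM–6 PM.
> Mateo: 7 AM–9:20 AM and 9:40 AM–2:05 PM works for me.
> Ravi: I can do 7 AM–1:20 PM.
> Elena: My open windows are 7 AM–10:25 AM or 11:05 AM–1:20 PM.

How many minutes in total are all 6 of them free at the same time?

Hiro ∩ Ben: 07:35-08:35, 10:50-13:25, 14:15-14:50.
Hiro ∩ Ben ∩ Wiremu: 07:35-08:35, 10:50-13:25.
Hiro ∩ Ben ∩ Wiremu ∩ Mateo: 07:35-08:35, 10:50-13:25.
Hiro ∩ Ben ∩ Wiremu ∩ Mateo ∩ Ravi: 07:35-08:35, 10:50-13:20.
Hiro ∩ Ben ∩ Wiremu ∩ Mateo ∩ Ravi ∩ Elena: 07:35-08:35, 11:05-13:20.
Summing the common windows: 60 + 135 = 195 minutes.

195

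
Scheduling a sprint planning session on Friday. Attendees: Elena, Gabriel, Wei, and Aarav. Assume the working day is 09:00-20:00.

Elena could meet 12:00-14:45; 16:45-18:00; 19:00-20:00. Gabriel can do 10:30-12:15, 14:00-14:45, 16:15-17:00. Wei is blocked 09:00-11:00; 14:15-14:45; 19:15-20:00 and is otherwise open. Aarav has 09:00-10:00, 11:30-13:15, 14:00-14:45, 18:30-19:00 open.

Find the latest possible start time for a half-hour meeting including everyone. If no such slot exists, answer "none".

none

Elena free: 12:00-14:45, 16:45-18:00, 19:00-20:00.
Gabriel free: 10:30-12:15, 14:00-14:45, 16:15-17:00.
Wei free: 11:00-14:15, 14:45-19:15 (invert busy blocks within the working day).
Aarav free: 09:00-10:00, 11:30-13:15, 14:00-14:45, 18:30-19:00.
Elena ∩ Gabriel: 12:00-12:15, 14:00-14:45, 16:45-17:00.
Elena ∩ Gabriel ∩ Wei: 12:00-12:15, 14:00-14:15, 16:45-17:00.
Elena ∩ Gabriel ∩ Wei ∩ Aarav: 12:00-12:15, 14:00-14:15.
So the common availability across everyone is 12:00-12:15, 14:00-14:15.
No common window is at least 30 minutes long.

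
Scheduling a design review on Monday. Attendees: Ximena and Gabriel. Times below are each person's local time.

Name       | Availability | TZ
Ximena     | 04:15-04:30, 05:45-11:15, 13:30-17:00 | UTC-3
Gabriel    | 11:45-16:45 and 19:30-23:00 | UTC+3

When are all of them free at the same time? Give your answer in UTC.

Ximena in UTC: 07:15-07:30, 08:45-14:15, 16:30-20:00 (add 3h to convert from UTC-3).
Gabriel in UTC: 08:45-13:45, 16:30-20:00 (subtract 3h to convert from UTC+3).
Ximena ∩ Gabriel: 08:45-13:45, 16:30-20:00.

08:45-13:45, 16:30-20:00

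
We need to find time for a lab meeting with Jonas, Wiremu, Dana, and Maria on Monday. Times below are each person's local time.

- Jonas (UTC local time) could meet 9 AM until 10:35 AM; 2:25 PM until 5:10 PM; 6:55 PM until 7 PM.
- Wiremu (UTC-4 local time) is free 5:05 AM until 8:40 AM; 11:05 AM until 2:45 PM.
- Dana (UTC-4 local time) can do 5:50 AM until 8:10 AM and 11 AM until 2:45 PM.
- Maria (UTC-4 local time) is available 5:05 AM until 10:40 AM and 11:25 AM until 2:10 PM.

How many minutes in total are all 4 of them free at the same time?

150

Jonas in UTC: 09:00-10:35, 14:25-17:10, 18:55-19:00.
Wiremu in UTC: 09:05-12:40, 15:05-18:45 (add 4h to convert from UTC-4).
Dana in UTC: 09:50-12:10, 15:00-18:45 (add 4h to convert from UTC-4).
Maria in UTC: 09:05-14:40, 15:25-18:10 (add 4h to convert from UTC-4).
Jonas ∩ Wiremu: 09:05-10:35, 15:05-17:10.
Jonas ∩ Wiremu ∩ Dana: 09:50-10:35, 15:05-17:10.
Jonas ∩ Wiremu ∩ Dana ∩ Maria: 09:50-10:35, 15:25-17:10.
Summing the common windows: 45 + 105 = 150 minutes.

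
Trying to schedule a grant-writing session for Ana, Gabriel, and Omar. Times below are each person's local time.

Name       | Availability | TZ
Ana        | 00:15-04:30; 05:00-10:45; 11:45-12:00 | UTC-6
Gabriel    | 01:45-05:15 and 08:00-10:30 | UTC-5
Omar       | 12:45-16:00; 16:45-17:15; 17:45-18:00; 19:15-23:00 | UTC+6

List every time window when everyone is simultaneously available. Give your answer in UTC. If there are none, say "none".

06:45-10:00, 13:15-15:30

Ana in UTC: 06:15-10:30, 11:00-16:45, 17:45-18:00 (add 6h to convert from UTC-6).
Gabriel in UTC: 06:45-10:15, 13:00-15:30 (add 5h to convert from UTC-5).
Omar in UTC: 06:45-10:00, 10:45-11:15, 11:45-12:00, 13:15-17:00 (subtract 6h to convert from UTC+6).
Ana ∩ Gabriel: 06:45-10:15, 13:00-15:30.
Ana ∩ Gabriel ∩ Omar: 06:45-10:00, 13:15-15:30.
Those are the intersection windows.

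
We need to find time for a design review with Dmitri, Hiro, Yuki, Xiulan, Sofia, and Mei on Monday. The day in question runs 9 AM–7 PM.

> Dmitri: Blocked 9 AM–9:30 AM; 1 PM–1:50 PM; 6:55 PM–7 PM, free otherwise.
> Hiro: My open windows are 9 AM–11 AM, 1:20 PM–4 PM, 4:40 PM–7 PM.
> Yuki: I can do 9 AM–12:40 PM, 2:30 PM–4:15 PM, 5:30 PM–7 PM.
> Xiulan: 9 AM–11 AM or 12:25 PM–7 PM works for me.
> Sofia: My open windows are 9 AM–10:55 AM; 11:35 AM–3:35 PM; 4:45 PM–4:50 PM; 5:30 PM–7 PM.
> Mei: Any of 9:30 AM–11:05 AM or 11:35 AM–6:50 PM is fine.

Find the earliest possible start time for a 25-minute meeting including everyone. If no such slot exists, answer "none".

Dmitri free: 09:30-13:00, 13:50-18:55 (invert busy blocks within the working day).
Hiro free: 09:00-11:00, 13:20-16:00, 16:40-19:00.
Yuki free: 09:00-12:40, 14:30-16:15, 17:30-19:00.
Xiulan free: 09:00-11:00, 12:25-19:00.
Sofia free: 09:00-10:55, 11:35-15:35, 16:45-16:50, 17:30-19:00.
Mei free: 09:30-11:05, 11:35-18:50.
Dmitri ∩ Hiro: 09:30-11:00, 13:50-16:00, 16:40-18:55.
Dmitri ∩ Hiro ∩ Yuki: 09:30-11:00, 14:30-16:00, 17:30-18:55.
Dmitri ∩ Hiro ∩ Yuki ∩ Xiulan: 09:30-11:00, 14:30-16:00, 17:30-18:55.
Dmitri ∩ Hiro ∩ Yuki ∩ Xiulan ∩ Sofia: 09:30-10:55, 14:30-15:35, 17:30-18:55.
Dmitri ∩ Hiro ∩ Yuki ∩ Xiulan ∩ Sofia ∩ Mei: 09:30-10:55, 14:30-15:35, 17:30-18:50.
The first common window of at least 25 minutes is 09:30-10:55, so the earliest start is 09:30.

09:30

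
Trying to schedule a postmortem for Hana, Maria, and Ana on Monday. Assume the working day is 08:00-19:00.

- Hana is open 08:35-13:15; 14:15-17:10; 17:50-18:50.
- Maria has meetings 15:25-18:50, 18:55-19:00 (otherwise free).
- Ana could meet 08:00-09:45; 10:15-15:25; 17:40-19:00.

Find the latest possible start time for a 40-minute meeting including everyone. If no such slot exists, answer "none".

Hana free: 08:35-13:15, 14:15-17:10, 17:50-18:50.
Maria free: 08:00-15:25, 18:50-18:55 (invert busy blocks within the working day).
Ana free: 08:00-09:45, 10:15-15:25, 17:40-19:00.
Hana ∩ Maria: 08:35-13:15, 14:15-15:25.
Hana ∩ Maria ∩ Ana: 08:35-09:45, 10:15-13:15, 14:15-15:25.
Those are the intersection windows.
The last common window of at least 40 minutes is 14:15-15:25; a 40-minute meeting can start as late as 14:45 and still end by 15:25.

14:45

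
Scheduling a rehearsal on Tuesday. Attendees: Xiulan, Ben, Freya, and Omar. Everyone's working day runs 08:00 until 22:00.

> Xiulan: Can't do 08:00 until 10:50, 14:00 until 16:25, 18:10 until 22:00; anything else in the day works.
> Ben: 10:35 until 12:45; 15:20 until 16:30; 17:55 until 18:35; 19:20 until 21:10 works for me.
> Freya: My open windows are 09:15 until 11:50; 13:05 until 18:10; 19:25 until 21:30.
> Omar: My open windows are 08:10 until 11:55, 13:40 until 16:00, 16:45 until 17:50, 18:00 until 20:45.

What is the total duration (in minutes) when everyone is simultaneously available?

Xiulan free: 10:50-14:00, 16:25-18:10 (invert busy blocks within the working day).
Ben free: 10:35-12:45, 15:20-16:30, 17:55-18:35, 19:20-21:10.
Freya free: 09:15-11:50, 13:05-18:10, 19:25-21:30.
Omar free: 08:10-11:55, 13:40-16:00, 16:45-17:50, 18:00-20:45.
Xiulan ∩ Ben: 10:50-12:45, 16:25-16:30, 17:55-18:10.
Xiulan ∩ Ben ∩ Freya: 10:50-11:50, 16:25-16:30, 17:55-18:10.
Xiulan ∩ Ben ∩ Freya ∩ Omar: 10:50-11:50, 18:00-18:10.
Summing the common windows: 60 + 10 = 70 minutes.

70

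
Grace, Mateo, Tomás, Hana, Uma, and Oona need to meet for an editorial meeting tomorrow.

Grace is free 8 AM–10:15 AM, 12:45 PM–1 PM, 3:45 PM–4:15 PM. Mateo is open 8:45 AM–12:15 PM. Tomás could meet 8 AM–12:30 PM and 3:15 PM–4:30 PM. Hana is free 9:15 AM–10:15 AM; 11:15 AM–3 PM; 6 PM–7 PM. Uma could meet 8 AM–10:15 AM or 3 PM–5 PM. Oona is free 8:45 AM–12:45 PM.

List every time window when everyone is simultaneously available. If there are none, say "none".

09:15-10:15

Grace ∩ Mateo: 08:45-10:15.
Grace ∩ Mateo ∩ Tomás: 08:45-10:15.
Grace ∩ Mateo ∩ Tomás ∩ Hana: 09:15-10:15.
Grace ∩ Mateo ∩ Tomás ∩ Hana ∩ Uma: 09:15-10:15.
Grace ∩ Mateo ∩ Tomás ∩ Hana ∩ Uma ∩ Oona: 09:15-10:15.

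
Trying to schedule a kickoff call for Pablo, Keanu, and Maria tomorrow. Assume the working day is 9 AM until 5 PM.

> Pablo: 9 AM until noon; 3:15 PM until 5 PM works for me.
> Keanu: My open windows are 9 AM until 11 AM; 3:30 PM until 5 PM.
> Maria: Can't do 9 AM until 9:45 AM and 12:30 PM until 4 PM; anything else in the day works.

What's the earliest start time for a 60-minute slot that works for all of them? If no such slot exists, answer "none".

Pablo free: 09:00-12:00, 15:15-17:00.
Keanu free: 09:00-11:00, 15:30-17:00.
Maria free: 09:45-12:30, 16:00-17:00 (invert busy blocks within the working day).
Pablo ∩ Keanu: 09:00-11:00, 15:30-17:00.
Pablo ∩ Keanu ∩ Maria: 09:45-11:00, 16:00-17:00.
The first common window of at least 60 minutes is 09:45-11:00, so the earliest start is 09:45.

09:45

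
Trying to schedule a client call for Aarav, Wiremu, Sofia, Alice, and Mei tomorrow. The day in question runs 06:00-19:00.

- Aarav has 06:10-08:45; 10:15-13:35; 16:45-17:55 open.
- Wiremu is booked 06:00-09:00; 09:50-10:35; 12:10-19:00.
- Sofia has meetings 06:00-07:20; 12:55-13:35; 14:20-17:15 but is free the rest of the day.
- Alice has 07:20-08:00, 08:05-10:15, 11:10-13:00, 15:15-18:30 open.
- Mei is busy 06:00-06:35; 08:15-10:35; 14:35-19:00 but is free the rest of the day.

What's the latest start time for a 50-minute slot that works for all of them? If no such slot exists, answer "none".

11:20

Aarav free: 06:10-08:45, 10:15-13:35, 16:45-17:55.
Wiremu free: 09:00-09:50, 10:35-12:10 (invert busy blocks within the working day).
Sofia free: 07:20-12:55, 13:35-14:20, 17:15-19:00 (invert busy blocks within the working day).
Alice free: 07:20-08:00, 08:05-10:15, 11:10-13:00, 15:15-18:30.
Mei free: 06:35-08:15, 10:35-14:35 (invert busy blocks within the working day).
Aarav ∩ Wiremu: 10:35-12:10.
Aarav ∩ Wiremu ∩ Sofia: 10:35-12:10.
Aarav ∩ Wiremu ∩ Sofia ∩ Alice: 11:10-12:10.
Aarav ∩ Wiremu ∩ Sofia ∩ Alice ∩ Mei: 11:10-12:10.
The last common window of at least 50 minutes is 11:10-12:10; a 50-minute meeting can start as late as 11:20 and still end by 12:10.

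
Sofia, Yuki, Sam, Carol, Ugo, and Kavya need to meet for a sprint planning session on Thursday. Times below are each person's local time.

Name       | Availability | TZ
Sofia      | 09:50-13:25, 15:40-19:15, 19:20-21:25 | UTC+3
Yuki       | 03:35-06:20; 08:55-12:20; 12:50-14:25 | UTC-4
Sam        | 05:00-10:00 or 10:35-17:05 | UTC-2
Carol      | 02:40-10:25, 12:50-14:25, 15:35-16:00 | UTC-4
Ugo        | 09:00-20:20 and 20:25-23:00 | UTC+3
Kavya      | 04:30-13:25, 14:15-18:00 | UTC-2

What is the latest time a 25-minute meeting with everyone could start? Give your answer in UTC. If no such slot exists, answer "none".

18:00

Sofia in UTC: 06:50-10:25, 12:40-16:15, 16:20-18:25 (subtract 3h to convert from UTC+3).
Yuki in UTC: 07:35-10:20, 12:55-16:20, 16:50-18:25 (add 4h to convert from UTC-4).
Sam in UTC: 07:00-12:00, 12:35-19:05 (add 2h to convert from UTC-2).
Carol in UTC: 06:40-14:25, 16:50-18:25, 19:35-20:00 (add 4h to convert from UTC-4).
Ugo in UTC: 06:00-17:20, 17:25-20:00 (subtract 3h to convert from UTC+3).
Kavya in UTC: 06:30-15:25, 16:15-20:00 (add 2h to convert from UTC-2).
Sofia ∩ Yuki: 07:35-10:20, 12:55-16:15, 16:50-18:25.
Sofia ∩ Yuki ∩ Sam: 07:35-10:20, 12:55-16:15, 16:50-18:25.
Sofia ∩ Yuki ∩ Sam ∩ Carol: 07:35-10:20, 12:55-14:25, 16:50-18:25.
Sofia ∩ Yuki ∩ Sam ∩ Carol ∩ Ugo: 07:35-10:20, 12:55-14:25, 16:50-17:20, 17:25-18:25.
Sofia ∩ Yuki ∩ Sam ∩ Carol ∩ Ugo ∩ Kavya: 07:35-10:20, 12:55-14:25, 16:50-17:20, 17:25-18:25.
The last common window of at least 25 minutes is 17:25-18:25; a 25-minute meeting can start as late as 18:00 and still end by 18:25.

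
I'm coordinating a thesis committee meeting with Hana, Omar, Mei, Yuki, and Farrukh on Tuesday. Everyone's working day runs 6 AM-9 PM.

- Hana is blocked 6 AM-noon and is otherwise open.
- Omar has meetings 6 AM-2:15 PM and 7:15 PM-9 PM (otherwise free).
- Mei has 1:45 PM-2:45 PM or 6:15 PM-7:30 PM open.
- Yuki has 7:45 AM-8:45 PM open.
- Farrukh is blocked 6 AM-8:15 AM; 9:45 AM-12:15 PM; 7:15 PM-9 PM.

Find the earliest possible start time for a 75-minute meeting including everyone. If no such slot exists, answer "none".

none

Hana free: 12:00-21:00 (invert busy blocks within the working day).
Omar free: 14:15-19:15 (invert busy blocks within the working day).
Mei free: 13:45-14:45, 18:15-19:30.
Yuki free: 07:45-20:45.
Farrukh free: 08:15-09:45, 12:15-19:15 (invert busy blocks within the working day).
Hana ∩ Omar: 14:15-19:15.
Hana ∩ Omar ∩ Mei: 14:15-14:45, 18:15-19:15.
Hana ∩ Omar ∩ Mei ∩ Yuki: 14:15-14:45, 18:15-19:15.
Hana ∩ Omar ∩ Mei ∩ Yuki ∩ Farrukh: 14:15-14:45, 18:15-19:15.
So the common availability across everyone is 14:15-14:45, 18:15-19:15.
No common window is at least 75 minutes long.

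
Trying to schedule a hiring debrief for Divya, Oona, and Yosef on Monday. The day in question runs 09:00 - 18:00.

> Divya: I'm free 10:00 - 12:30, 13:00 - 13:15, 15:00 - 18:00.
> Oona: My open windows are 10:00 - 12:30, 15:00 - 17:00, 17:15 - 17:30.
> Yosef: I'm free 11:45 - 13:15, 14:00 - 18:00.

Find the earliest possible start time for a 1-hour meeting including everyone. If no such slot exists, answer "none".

15:00

Divya ∩ Oona: 10:00-12:30, 15:00-17:00, 17:15-17:30.
Divya ∩ Oona ∩ Yosef: 11:45-12:30, 15:00-17:00, 17:15-17:30.
The first common window of at least 60 minutes is 15:00-17:00, so the earliest start is 15:00.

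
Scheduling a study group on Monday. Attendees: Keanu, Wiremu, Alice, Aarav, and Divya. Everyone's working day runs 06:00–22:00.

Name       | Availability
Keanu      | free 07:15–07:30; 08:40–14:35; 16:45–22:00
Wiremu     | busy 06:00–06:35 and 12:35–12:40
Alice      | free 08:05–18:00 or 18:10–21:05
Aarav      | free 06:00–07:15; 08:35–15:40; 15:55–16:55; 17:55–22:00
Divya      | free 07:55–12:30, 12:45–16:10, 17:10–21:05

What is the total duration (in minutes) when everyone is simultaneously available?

520

Keanu free: 07:15-07:30, 08:40-14:35, 16:45-22:00.
Wiremu free: 06:35-12:35, 12:40-22:00 (invert busy blocks within the working day).
Alice free: 08:05-18:00, 18:10-21:05.
Aarav free: 06:00-07:15, 08:35-15:40, 15:55-16:55, 17:55-22:00.
Divya free: 07:55-12:30, 12:45-16:10, 17:10-21:05.
Keanu ∩ Wiremu: 07:15-07:30, 08:40-12:35, 12:40-14:35, 16:45-22:00.
Keanu ∩ Wiremu ∩ Alice: 08:40-12:35, 12:40-14:35, 16:45-18:00, 18:10-21:05.
Keanu ∩ Wiremu ∩ Alice ∩ Aarav: 08:40-12:35, 12:40-14:35, 16:45-16:55, 17:55-18:00, 18:10-21:05.
Keanu ∩ Wiremu ∩ Alice ∩ Aarav ∩ Divya: 08:40-12:30, 12:45-14:35, 17:55-18:00, 18:10-21:05.
Summing the common windows: 230 + 110 + 5 + 175 = 520 minutes.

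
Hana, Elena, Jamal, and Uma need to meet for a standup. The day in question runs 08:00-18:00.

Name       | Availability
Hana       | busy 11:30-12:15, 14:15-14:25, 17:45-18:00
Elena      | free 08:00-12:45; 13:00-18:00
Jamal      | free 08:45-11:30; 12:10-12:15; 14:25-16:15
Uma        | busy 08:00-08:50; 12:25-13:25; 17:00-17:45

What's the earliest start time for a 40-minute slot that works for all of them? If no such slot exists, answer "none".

Hana free: 08:00-11:30, 12:15-14:15, 14:25-17:45 (invert busy blocks within the working day).
Elena free: 08:00-12:45, 13:00-18:00.
Jamal free: 08:45-11:30, 12:10-12:15, 14:25-16:15.
Uma free: 08:50-12:25, 13:25-17:00, 17:45-18:00 (invert busy blocks within the working day).
Hana ∩ Elena: 08:00-11:30, 12:15-12:45, 13:00-14:15, 14:25-17:45.
Hana ∩ Elena ∩ Jamal: 08:45-11:30, 14:25-16:15.
Hana ∩ Elena ∩ Jamal ∩ Uma: 08:50-11:30, 14:25-16:15.
The first common window of at least 40 minutes is 08:50-11:30, so the earliest start is 08:50.

08:50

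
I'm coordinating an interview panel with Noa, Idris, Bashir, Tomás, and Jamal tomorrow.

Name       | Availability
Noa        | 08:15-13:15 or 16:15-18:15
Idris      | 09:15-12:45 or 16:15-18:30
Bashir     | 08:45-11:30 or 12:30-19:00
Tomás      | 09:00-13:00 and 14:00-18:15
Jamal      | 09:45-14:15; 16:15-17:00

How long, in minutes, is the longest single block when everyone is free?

105

Noa ∩ Idris: 09:15-12:45, 16:15-18:15.
Noa ∩ Idris ∩ Bashir: 09:15-11:30, 12:30-12:45, 16:15-18:15.
Noa ∩ Idris ∩ Bashir ∩ Tomás: 09:15-11:30, 12:30-12:45, 16:15-18:15.
Noa ∩ Idris ∩ Bashir ∩ Tomás ∩ Jamal: 09:45-11:30, 12:30-12:45, 16:15-17:00.
The longest is 09:45-11:30 at 105 minutes.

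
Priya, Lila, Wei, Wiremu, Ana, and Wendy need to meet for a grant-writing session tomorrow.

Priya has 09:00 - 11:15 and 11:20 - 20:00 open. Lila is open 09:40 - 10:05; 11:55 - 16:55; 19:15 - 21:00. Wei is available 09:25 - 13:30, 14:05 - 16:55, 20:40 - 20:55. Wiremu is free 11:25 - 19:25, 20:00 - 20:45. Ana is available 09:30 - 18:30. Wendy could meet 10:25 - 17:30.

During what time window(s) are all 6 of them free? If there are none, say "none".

11:55-13:30, 14:05-16:55

Priya ∩ Lila: 09:40-10:05, 11:55-16:55, 19:15-20:00.
Priya ∩ Lila ∩ Wei: 09:40-10:05, 11:55-13:30, 14:05-16:55.
Priya ∩ Lila ∩ Wei ∩ Wiremu: 11:55-13:30, 14:05-16:55.
Priya ∩ Lila ∩ Wei ∩ Wiremu ∩ Ana: 11:55-13:30, 14:05-16:55.
Priya ∩ Lila ∩ Wei ∩ Wiremu ∩ Ana ∩ Wendy: 11:55-13:30, 14:05-16:55.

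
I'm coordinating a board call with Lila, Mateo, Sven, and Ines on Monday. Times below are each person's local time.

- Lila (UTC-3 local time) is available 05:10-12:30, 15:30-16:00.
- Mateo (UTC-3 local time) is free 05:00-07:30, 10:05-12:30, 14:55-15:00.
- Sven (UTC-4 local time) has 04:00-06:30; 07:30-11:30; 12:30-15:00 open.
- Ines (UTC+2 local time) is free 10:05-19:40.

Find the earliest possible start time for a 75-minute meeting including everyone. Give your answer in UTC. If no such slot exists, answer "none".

Lila in UTC: 08:10-15:30, 18:30-19:00 (add 3h to convert from UTC-3).
Mateo in UTC: 08:00-10:30, 13:05-15:30, 17:55-18:00 (add 3h to convert from UTC-3).
Sven in UTC: 08:00-10:30, 11:30-15:30, 16:30-19:00 (add 4h to convert from UTC-4).
Ines in UTC: 08:05-17:40 (subtract 2h to convert from UTC+2).
Lila ∩ Mateo: 08:10-10:30, 13:05-15:30.
Lila ∩ Mateo ∩ Sven: 08:10-10:30, 13:05-15:30.
Lila ∩ Mateo ∩ Sven ∩ Ines: 08:10-10:30, 13:05-15:30.
The first common window of at least 75 minutes is 08:10-10:30, so the earliest start is 08:10.

08:10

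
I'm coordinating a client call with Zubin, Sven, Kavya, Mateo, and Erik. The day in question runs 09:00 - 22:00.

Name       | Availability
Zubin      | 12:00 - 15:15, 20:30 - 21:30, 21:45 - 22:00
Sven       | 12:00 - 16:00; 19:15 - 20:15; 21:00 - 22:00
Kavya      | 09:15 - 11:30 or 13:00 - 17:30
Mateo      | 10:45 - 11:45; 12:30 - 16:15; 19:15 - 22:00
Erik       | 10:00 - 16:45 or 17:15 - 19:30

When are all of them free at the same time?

Zubin ∩ Sven: 12:00-15:15, 21:00-21:30, 21:45-22:00.
Zubin ∩ Sven ∩ Kavya: 13:00-15:15.
Zubin ∩ Sven ∩ Kavya ∩ Mateo: 13:00-15:15.
Zubin ∩ Sven ∩ Kavya ∩ Mateo ∩ Erik: 13:00-15:15.

13:00-15:15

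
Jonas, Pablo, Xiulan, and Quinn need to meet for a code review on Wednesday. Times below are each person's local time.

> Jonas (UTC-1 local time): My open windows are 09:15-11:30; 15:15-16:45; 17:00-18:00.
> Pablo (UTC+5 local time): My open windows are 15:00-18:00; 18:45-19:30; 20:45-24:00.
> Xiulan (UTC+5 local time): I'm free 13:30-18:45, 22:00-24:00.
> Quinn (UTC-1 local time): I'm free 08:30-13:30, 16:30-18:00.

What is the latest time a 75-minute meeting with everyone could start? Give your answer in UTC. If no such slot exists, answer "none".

11:15

Jonas in UTC: 10:15-12:30, 16:15-17:45, 18:00-19:00 (add 1h to convert from UTC-1).
Pablo in UTC: 10:00-13:00, 13:45-14:30, 15:45-19:00 (subtract 5h to convert from UTC+5).
Xiulan in UTC: 08:30-13:45, 17:00-19:00 (subtract 5h to convert from UTC+5).
Quinn in UTC: 09:30-14:30, 17:30-19:00 (add 1h to convert from UTC-1).
Jonas ∩ Pablo: 10:15-12:30, 16:15-17:45, 18:00-19:00.
Jonas ∩ Pablo ∩ Xiulan: 10:15-12:30, 17:00-17:45, 18:00-19:00.
Jonas ∩ Pablo ∩ Xiulan ∩ Quinn: 10:15-12:30, 17:30-17:45, 18:00-19:00.
The last common window of at least 75 minutes is 10:15-12:30; a 75-minute meeting can start as late as 11:15 and still end by 12:30.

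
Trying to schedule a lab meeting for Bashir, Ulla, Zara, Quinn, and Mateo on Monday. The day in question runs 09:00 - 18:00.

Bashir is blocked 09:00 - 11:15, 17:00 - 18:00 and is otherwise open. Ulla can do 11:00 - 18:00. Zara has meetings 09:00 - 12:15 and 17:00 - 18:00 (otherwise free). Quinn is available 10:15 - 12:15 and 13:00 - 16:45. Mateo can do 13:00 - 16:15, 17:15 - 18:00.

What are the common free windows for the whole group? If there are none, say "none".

13:00-16:15

Bashir free: 11:15-17:00 (invert busy blocks within the working day).
Ulla free: 11:00-18:00.
Zara free: 12:15-17:00 (invert busy blocks within the working day).
Quinn free: 10:15-12:15, 13:00-16:45.
Mateo free: 13:00-16:15, 17:15-18:00.
Bashir ∩ Ulla: 11:15-17:00.
Bashir ∩ Ulla ∩ Zara: 12:15-17:00.
Bashir ∩ Ulla ∩ Zara ∩ Quinn: 13:00-16:45.
Bashir ∩ Ulla ∩ Zara ∩ Quinn ∩ Mateo: 13:00-16:15.
Those are the intersection windows.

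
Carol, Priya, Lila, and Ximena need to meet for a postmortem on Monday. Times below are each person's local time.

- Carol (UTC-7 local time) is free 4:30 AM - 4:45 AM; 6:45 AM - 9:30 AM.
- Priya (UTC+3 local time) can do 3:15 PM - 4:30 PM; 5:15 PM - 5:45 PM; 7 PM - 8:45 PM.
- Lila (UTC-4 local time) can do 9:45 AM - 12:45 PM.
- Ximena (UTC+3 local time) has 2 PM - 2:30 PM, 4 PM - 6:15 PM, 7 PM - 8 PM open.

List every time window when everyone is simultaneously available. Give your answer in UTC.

Carol in UTC: 11:30-11:45, 13:45-16:30 (add 7h to convert from UTC-7).
Priya in UTC: 12:15-13:30, 14:15-14:45, 16:00-17:45 (subtract 3h to convert from UTC+3).
Lila in UTC: 13:45-16:45 (add 4h to convert from UTC-4).
Ximena in UTC: 11:00-11:30, 13:00-15:15, 16:00-17:00 (subtract 3h to convert from UTC+3).
Carol ∩ Priya: 14:15-14:45, 16:00-16:30.
Carol ∩ Priya ∩ Lila: 14:15-14:45, 16:00-16:30.
Carol ∩ Priya ∩ Lila ∩ Ximena: 14:15-14:45, 16:00-16:30.
So the common availability across everyone is 14:15-14:45, 16:00-16:30.

14:15-14:45, 16:00-16:30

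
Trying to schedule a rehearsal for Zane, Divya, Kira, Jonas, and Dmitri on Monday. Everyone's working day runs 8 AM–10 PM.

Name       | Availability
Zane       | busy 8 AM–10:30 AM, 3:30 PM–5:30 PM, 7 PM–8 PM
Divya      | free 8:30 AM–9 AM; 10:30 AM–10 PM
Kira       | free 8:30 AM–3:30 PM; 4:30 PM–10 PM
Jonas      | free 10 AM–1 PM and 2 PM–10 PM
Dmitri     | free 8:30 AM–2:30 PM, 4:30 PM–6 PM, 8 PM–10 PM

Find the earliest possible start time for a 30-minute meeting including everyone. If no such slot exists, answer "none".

Zane free: 10:30-15:30, 17:30-19:00, 20:00-22:00 (invert busy blocks within the working day).
Divya free: 08:30-09:00, 10:30-22:00.
Kira free: 08:30-15:30, 16:30-22:00.
Jonas free: 10:00-13:00, 14:00-22:00.
Dmitri free: 08:30-14:30, 16:30-18:00, 20:00-22:00.
Zane ∩ Divya: 10:30-15:30, 17:30-19:00, 20:00-22:00.
Zane ∩ Divya ∩ Kira: 10:30-15:30, 17:30-19:00, 20:00-22:00.
Zane ∩ Divya ∩ Kira ∩ Jonas: 10:30-13:00, 14:00-15:30, 17:30-19:00, 20:00-22:00.
Zane ∩ Divya ∩ Kira ∩ Jonas ∩ Dmitri: 10:30-13:00, 14:00-14:30, 17:30-18:00, 20:00-22:00.
Those are the intersection windows.
The first common window of at least 30 minutes is 10:30-13:00, so the earliest start is 10:30.

10:30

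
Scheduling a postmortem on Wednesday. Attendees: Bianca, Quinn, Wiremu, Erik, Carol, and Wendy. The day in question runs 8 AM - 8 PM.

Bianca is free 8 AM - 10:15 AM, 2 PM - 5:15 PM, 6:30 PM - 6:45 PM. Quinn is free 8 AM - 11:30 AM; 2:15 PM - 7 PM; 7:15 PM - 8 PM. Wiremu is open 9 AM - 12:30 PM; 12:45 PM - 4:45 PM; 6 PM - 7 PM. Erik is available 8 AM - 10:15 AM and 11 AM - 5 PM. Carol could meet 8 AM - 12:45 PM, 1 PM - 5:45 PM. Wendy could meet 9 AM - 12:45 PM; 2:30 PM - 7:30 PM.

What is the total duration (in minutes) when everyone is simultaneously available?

Bianca ∩ Quinn: 08:00-10:15, 14:15-17:15, 18:30-18:45.
Bianca ∩ Quinn ∩ Wiremu: 09:00-10:15, 14:15-16:45, 18:30-18:45.
Bianca ∩ Quinn ∩ Wiremu ∩ Erik: 09:00-10:15, 14:15-16:45.
Bianca ∩ Quinn ∩ Wiremu ∩ Erik ∩ Carol: 09:00-10:15, 14:15-16:45.
Bianca ∩ Quinn ∩ Wiremu ∩ Erik ∩ Carol ∩ Wendy: 09:00-10:15, 14:30-16:45.
So the common availability across everyone is 09:00-10:15, 14:30-16:45.
Summing the common windows: 75 + 135 = 210 minutes.

210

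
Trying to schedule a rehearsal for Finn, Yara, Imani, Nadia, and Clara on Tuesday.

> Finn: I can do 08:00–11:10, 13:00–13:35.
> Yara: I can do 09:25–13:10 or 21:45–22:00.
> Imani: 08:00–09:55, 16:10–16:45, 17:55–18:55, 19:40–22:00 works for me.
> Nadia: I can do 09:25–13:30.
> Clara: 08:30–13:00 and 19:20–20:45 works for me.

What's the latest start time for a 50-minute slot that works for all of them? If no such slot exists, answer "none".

Finn ∩ Yara: 09:25-11:10, 13:00-13:10.
Finn ∩ Yara ∩ Imani: 09:25-09:55.
Finn ∩ Yara ∩ Imani ∩ Nadia: 09:25-09:55.
Finn ∩ Yara ∩ Imani ∩ Nadia ∩ Clara: 09:25-09:55.
So the common availability across everyone is 09:25-09:55.
No common window is at least 50 minutes long.

none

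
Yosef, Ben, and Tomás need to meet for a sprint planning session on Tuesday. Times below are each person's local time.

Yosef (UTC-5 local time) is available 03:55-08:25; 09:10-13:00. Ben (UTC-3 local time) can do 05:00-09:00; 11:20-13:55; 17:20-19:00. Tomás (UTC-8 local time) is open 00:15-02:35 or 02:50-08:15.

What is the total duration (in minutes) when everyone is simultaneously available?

Yosef in UTC: 08:55-13:25, 14:10-18:00 (add 5h to convert from UTC-5).
Ben in UTC: 08:00-12:00, 14:20-16:55, 20:20-22:00 (add 3h to convert from UTC-3).
Tomás in UTC: 08:15-10:35, 10:50-16:15 (add 8h to convert from UTC-8).
Yosef ∩ Ben: 08:55-12:00, 14:20-16:55.
Yosef ∩ Ben ∩ Tomás: 08:55-10:35, 10:50-12:00, 14:20-16:15.
So the common availability across everyone is 08:55-10:35, 10:50-12:00, 14:20-16:15.
Summing the common windows: 100 + 70 + 115 = 285 minutes.

285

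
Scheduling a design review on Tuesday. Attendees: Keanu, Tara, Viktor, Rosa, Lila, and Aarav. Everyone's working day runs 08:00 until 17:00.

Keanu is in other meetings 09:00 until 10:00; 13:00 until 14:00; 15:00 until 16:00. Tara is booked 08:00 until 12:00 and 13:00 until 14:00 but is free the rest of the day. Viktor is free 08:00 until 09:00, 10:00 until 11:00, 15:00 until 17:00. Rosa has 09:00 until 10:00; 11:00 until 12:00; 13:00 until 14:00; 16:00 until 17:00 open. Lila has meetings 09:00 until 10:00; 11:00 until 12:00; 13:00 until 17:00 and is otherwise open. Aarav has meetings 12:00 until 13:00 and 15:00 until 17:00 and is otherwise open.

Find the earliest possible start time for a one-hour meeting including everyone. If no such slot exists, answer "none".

Keanu free: 08:00-09:00, 10:00-13:00, 14:00-15:00, 16:00-17:00 (invert busy blocks within the working day).
Tara free: 12:00-13:00, 14:00-17:00 (invert busy blocks within the working day).
Viktor free: 08:00-09:00, 10:00-11:00, 15:00-17:00.
Rosa free: 09:00-10:00, 11:00-12:00, 13:00-14:00, 16:00-17:00.
Lila free: 08:00-09:00, 10:00-11:00, 12:00-13:00 (invert busy blocks within the working day).
Aarav free: 08:00-12:00, 13:00-15:00 (invert busy blocks within the working day).
Keanu ∩ Tara: 12:00-13:00, 14:00-15:00, 16:00-17:00.
Keanu ∩ Tara ∩ Viktor: 16:00-17:00.
Keanu ∩ Tara ∩ Viktor ∩ Rosa: 16:00-17:00.
Keanu ∩ Tara ∩ Viktor ∩ Rosa ∩ Lila: ∅.
Keanu ∩ Tara ∩ Viktor ∩ Rosa ∩ Lila ∩ Aarav: ∅.
There is no time when everyone is free.
No common window is at least 60 minutes long.

none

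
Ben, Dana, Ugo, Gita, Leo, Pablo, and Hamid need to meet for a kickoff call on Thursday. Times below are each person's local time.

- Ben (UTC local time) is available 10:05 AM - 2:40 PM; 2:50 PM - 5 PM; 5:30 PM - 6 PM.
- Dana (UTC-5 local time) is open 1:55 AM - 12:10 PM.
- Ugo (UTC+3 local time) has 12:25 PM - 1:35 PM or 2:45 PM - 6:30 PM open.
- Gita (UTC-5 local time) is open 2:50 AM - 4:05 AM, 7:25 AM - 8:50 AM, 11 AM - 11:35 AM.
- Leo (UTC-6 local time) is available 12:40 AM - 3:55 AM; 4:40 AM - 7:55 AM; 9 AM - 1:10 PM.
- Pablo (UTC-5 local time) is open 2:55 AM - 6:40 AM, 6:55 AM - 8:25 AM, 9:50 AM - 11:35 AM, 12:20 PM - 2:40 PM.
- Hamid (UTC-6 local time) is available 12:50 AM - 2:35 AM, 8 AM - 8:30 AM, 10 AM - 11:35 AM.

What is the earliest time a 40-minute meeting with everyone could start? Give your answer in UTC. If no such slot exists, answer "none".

Ben in UTC: 10:05-14:40, 14:50-17:00, 17:30-18:00.
Dana in UTC: 06:55-17:10 (add 5h to convert from UTC-5).
Ugo in UTC: 09:25-10:35, 11:45-15:30 (subtract 3h to convert from UTC+3).
Gita in UTC: 07:50-09:05, 12:25-13:50, 16:00-16:35 (add 5h to convert from UTC-5).
Leo in UTC: 06:40-09:55, 10:40-13:55, 15:00-19:10 (add 6h to convert from UTC-6).
Pablo in UTC: 07:55-11:40, 11:55-13:25, 14:50-16:35, 17:20-19:40 (add 5h to convert from UTC-5).
Hamid in UTC: 06:50-08:35, 14:00-14:30, 16:00-17:35 (add 6h to convert from UTC-6).
Ben ∩ Dana: 10:05-14:40, 14:50-17:00.
Ben ∩ Dana ∩ Ugo: 10:05-10:35, 11:45-14:40, 14:50-15:30.
Ben ∩ Dana ∩ Ugo ∩ Gita: 12:25-13:50.
Ben ∩ Dana ∩ Ugo ∩ Gita ∩ Leo: 12:25-13:50.
Ben ∩ Dana ∩ Ugo ∩ Gita ∩ Leo ∩ Pablo: 12:25-13:25.
Ben ∩ Dana ∩ Ugo ∩ Gita ∩ Leo ∩ Pablo ∩ Hamid: ∅.
There is no time when everyone is free.
No common window is at least 40 minutes long.

none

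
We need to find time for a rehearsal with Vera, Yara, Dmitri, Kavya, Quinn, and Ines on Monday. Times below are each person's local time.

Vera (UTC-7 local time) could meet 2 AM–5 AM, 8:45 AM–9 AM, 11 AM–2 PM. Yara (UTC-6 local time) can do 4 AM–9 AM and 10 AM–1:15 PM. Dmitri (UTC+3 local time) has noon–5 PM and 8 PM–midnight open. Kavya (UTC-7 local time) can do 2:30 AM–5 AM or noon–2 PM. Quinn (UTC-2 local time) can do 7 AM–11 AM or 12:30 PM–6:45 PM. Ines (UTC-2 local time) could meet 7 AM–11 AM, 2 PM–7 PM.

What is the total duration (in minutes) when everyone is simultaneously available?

Vera in UTC: 09:00-12:00, 15:45-16:00, 18:00-21:00 (add 7h to convert from UTC-7).
Yara in UTC: 10:00-15:00, 16:00-19:15 (add 6h to convert from UTC-6).
Dmitri in UTC: 09:00-14:00, 17:00-21:00 (subtract 3h to convert from UTC+3).
Kavya in UTC: 09:30-12:00, 19:00-21:00 (add 7h to convert from UTC-7).
Quinn in UTC: 09:00-13:00, 14:30-20:45 (add 2h to convert from UTC-2).
Ines in UTC: 09:00-13:00, 16:00-21:00 (add 2h to convert from UTC-2).
Vera ∩ Yara: 10:00-12:00, 18:00-19:15.
Vera ∩ Yara ∩ Dmitri: 10:00-12:00, 18:00-19:15.
Vera ∩ Yara ∩ Dmitri ∩ Kavya: 10:00-12:00, 19:00-19:15.
Vera ∩ Yara ∩ Dmitri ∩ Kavya ∩ Quinn: 10:00-12:00, 19:00-19:15.
Vera ∩ Yara ∩ Dmitri ∩ Kavya ∩ Quinn ∩ Ines: 10:00-12:00, 19:00-19:15.
Summing the common windows: 120 + 15 = 135 minutes.

135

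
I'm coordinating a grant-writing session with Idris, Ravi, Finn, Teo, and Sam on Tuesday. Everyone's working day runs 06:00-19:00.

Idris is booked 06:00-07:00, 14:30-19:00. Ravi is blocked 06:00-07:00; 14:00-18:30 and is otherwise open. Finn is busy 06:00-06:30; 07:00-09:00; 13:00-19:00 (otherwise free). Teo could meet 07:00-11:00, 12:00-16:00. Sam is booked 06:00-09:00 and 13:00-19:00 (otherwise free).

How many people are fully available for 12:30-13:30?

3

Idris free: 07:00-14:30 (invert busy blocks within the working day).
Ravi free: 07:00-14:00, 18:30-19:00 (invert busy blocks within the working day).
Finn free: 06:30-07:00, 09:00-13:00 (invert busy blocks within the working day).
Teo free: 07:00-11:00, 12:00-16:00.
Sam free: 09:00-13:00 (invert busy blocks within the working day).
Idris, Ravi, and Teo can make the full 12:30-13:30 slot — that's 3.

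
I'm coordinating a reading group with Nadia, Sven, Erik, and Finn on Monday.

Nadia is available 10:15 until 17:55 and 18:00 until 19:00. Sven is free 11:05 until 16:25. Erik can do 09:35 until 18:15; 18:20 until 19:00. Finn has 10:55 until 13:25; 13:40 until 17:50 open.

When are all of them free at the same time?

Nadia ∩ Sven: 11:05-16:25.
Nadia ∩ Sven ∩ Erik: 11:05-16:25.
Nadia ∩ Sven ∩ Erik ∩ Finn: 11:05-13:25, 13:40-16:25.

11:05-13:25, 13:40-16:25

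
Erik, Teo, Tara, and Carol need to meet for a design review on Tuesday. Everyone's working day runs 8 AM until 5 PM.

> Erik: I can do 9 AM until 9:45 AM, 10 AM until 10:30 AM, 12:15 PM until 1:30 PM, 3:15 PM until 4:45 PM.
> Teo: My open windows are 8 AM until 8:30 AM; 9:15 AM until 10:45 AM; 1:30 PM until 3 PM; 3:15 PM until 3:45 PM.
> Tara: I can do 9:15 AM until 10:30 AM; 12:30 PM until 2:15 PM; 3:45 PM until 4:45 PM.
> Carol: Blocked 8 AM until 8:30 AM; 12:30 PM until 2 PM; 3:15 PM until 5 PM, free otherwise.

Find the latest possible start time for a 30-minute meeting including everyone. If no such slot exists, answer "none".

10:00

Erik free: 09:00-09:45, 10:00-10:30, 12:15-13:30, 15:15-16:45.
Teo free: 08:00-08:30, 09:15-10:45, 13:30-15:00, 15:15-15:45.
Tara free: 09:15-10:30, 12:30-14:15, 15:45-16:45.
Carol free: 08:30-12:30, 14:00-15:15 (invert busy blocks within the working day).
Erik ∩ Teo: 09:15-09:45, 10:00-10:30, 15:15-15:45.
Erik ∩ Teo ∩ Tara: 09:15-09:45, 10:00-10:30.
Erik ∩ Teo ∩ Tara ∩ Carol: 09:15-09:45, 10:00-10:30.
The last common window of at least 30 minutes is 10:00-10:30; a 30-minute meeting can start as late as 10:00 and still end by 10:30.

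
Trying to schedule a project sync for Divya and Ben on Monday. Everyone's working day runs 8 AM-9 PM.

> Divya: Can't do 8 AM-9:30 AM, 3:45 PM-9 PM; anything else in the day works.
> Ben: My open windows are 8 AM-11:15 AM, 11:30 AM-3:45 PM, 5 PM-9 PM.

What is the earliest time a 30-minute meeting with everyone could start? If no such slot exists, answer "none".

09:30

Divya free: 09:30-15:45 (invert busy blocks within the working day).
Ben free: 08:00-11:15, 11:30-15:45, 17:00-21:00.
Divya ∩ Ben: 09:30-11:15, 11:30-15:45.
Those are the intersection windows.
The first common window of at least 30 minutes is 09:30-11:15, so the earliest start is 09:30.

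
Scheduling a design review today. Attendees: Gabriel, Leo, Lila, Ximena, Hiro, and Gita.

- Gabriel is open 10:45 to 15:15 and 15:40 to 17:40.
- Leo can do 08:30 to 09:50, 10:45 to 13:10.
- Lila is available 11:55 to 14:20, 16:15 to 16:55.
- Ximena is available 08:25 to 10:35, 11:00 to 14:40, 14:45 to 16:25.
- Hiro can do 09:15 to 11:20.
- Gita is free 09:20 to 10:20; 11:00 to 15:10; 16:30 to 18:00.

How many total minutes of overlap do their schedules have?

0

Gabriel ∩ Leo: 10:45-13:10.
Gabriel ∩ Leo ∩ Lila: 11:55-13:10.
Gabriel ∩ Leo ∩ Lila ∩ Ximena: 11:55-13:10.
Gabriel ∩ Leo ∩ Lila ∩ Ximena ∩ Hiro: ∅.
Gabriel ∩ Leo ∩ Lila ∩ Ximena ∩ Hiro ∩ Gita: ∅.
There is no time when everyone is free.
There is no common window, so the total is 0 minutes.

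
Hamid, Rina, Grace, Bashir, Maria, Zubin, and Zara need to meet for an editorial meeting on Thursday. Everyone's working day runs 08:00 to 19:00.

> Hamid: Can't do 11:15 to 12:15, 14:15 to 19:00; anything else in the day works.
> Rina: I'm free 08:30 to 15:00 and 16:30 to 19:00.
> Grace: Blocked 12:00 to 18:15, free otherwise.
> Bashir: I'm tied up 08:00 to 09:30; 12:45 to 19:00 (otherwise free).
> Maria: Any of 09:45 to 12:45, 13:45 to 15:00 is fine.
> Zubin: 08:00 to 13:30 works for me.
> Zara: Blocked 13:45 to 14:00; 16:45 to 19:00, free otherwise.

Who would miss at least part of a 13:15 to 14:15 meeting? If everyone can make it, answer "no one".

Bashir, Grace, Maria, Zara, Zubin

Hamid free: 08:00-11:15, 12:15-14:15 (invert busy blocks within the working day).
Rina free: 08:30-15:00, 16:30-19:00.
Grace free: 08:00-12:00, 18:15-19:00 (invert busy blocks within the working day).
Bashir free: 09:30-12:45 (invert busy blocks within the working day).
Maria free: 09:45-12:45, 13:45-15:00.
Zubin free: 08:00-13:30.
Zara free: 08:00-13:45, 14:00-16:45 (invert busy blocks within the working day).
Hamid: free for 13:15-14:15. Rina: free for 13:15-14:15. Grace: not fully free for 13:15-14:15. Bashir: not fully free for 13:15-14:15. Maria: not fully free for 13:15-14:15. Zubin: not fully free for 13:15-14:15. Zara: not fully free for 13:15-14:15.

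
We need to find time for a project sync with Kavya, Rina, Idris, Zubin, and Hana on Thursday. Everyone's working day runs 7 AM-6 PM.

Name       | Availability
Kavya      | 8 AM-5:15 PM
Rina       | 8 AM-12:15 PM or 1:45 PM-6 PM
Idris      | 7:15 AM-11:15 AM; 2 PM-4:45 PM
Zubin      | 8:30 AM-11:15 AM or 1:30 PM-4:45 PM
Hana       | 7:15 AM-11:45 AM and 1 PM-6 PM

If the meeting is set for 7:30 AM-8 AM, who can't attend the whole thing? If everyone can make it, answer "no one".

Kavya, Rina, Zubin

Kavya: not fully free for 07:30-08:00. Rina: not fully free for 07:30-08:00. Idris: free for 07:30-08:00. Zubin: not fully free for 07:30-08:00. Hana: free for 07:30-08:00.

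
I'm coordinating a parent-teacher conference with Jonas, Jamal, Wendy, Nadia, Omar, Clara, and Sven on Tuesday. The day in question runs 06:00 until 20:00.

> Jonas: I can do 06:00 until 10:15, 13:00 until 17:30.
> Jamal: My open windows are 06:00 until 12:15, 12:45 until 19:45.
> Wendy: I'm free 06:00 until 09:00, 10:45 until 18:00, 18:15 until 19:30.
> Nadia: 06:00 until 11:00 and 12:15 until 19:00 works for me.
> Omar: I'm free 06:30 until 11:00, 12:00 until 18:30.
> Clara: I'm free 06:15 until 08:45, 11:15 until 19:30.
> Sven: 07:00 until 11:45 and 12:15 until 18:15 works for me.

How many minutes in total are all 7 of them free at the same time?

375

Jonas ∩ Jamal: 06:00-10:15, 13:00-17:30.
Jonas ∩ Jamal ∩ Wendy: 06:00-09:00, 13:00-17:30.
Jonas ∩ Jamal ∩ Wendy ∩ Nadia: 06:00-09:00, 13:00-17:30.
Jonas ∩ Jamal ∩ Wendy ∩ Nadia ∩ Omar: 06:30-09:00, 13:00-17:30.
Jonas ∩ Jamal ∩ Wendy ∩ Nadia ∩ Omar ∩ Clara: 06:30-08:45, 13:00-17:30.
Jonas ∩ Jamal ∩ Wendy ∩ Nadia ∩ Omar ∩ Clara ∩ Sven: 07:00-08:45, 13:00-17:30.
Summing the common windows: 105 + 270 = 375 minutes.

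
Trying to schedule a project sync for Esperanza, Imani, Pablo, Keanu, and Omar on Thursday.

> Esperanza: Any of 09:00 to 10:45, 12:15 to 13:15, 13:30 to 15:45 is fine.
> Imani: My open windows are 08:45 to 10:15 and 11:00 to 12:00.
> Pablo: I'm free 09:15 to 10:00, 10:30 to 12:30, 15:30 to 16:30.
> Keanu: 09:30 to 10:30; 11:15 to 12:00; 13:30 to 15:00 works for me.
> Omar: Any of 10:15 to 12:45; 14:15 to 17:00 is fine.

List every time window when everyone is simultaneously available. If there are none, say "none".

Esperanza ∩ Imani: 09:00-10:15.
Esperanza ∩ Imani ∩ Pablo: 09:15-10:00.
Esperanza ∩ Imani ∩ Pablo ∩ Keanu: 09:30-10:00.
Esperanza ∩ Imani ∩ Pablo ∩ Keanu ∩ Omar: ∅.
There is no time when everyone is free.

none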